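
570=570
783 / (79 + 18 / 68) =26622 / 2695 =9.88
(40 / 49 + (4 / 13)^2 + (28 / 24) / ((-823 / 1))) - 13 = -494396209 / 40891578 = -12.09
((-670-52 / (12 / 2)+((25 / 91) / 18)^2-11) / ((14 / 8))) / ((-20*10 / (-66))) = -20354459257 / 156510900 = -130.05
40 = 40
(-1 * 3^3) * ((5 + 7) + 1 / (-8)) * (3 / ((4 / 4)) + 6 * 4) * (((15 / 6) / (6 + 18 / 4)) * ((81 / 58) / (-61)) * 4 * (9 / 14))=84144825 / 693448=121.34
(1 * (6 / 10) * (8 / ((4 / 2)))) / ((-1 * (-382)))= 6 / 955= 0.01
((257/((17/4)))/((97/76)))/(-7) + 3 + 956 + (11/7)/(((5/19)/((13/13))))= 55302686/57715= 958.20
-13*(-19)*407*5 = 502645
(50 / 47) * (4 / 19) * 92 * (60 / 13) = 1104000 / 11609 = 95.10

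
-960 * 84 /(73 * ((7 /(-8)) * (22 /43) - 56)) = 1981440 /101251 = 19.57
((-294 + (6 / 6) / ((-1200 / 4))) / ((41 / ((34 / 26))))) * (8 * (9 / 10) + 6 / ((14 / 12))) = -115.74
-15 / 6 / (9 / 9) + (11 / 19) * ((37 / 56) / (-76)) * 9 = -205823 / 80864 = -2.55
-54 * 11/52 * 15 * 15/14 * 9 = -601425/364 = -1652.27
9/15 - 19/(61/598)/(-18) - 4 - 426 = -1150298/2745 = -419.05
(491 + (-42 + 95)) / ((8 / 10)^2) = 850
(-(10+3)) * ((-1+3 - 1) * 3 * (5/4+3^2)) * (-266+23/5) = 2089893/20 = 104494.65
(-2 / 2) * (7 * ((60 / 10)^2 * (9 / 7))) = -324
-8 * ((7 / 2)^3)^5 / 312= -4747561509943 / 1277952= -3714976.39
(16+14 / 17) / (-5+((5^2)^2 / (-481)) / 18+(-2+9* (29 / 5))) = 0.37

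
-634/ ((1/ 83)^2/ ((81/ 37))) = -353777706/ 37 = -9561559.62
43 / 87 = 0.49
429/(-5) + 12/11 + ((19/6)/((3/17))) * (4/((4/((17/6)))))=-201167/5940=-33.87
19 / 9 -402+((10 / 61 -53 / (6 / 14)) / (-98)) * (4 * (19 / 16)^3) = -21566116951 / 55093248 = -391.45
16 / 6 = 2.67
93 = 93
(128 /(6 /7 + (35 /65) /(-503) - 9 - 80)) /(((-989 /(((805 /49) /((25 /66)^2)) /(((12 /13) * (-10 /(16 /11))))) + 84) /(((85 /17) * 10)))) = -35906956800 /68647914527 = -0.52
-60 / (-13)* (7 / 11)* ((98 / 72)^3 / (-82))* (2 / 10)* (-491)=404359613 / 45590688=8.87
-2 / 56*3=-0.11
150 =150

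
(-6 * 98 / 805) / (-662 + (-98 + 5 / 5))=28 / 29095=0.00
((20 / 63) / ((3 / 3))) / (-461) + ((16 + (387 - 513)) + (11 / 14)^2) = -88950971 / 813204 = -109.38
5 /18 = 0.28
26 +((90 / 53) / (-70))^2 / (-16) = 57258575 / 2202256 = 26.00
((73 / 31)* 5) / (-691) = -365 / 21421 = -0.02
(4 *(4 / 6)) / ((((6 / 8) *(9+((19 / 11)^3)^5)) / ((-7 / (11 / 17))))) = -0.01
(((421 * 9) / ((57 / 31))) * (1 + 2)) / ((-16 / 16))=-117459 / 19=-6182.05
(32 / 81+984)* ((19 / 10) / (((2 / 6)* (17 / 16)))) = 12119872 / 2295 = 5280.99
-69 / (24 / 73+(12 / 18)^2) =-45333 / 508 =-89.24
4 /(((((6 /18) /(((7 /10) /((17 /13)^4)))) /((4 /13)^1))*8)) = 46137 /417605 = 0.11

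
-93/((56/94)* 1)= -4371/28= -156.11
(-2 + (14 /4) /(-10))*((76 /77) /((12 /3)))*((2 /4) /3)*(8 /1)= -893 /1155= -0.77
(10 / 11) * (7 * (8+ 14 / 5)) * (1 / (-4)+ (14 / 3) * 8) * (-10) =-280350 / 11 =-25486.36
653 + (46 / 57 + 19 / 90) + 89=1270561 / 1710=743.02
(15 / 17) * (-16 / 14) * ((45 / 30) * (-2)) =360 / 119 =3.03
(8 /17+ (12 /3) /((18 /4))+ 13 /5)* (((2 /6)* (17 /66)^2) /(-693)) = -51493 /407525580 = -0.00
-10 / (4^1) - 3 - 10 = -31 / 2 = -15.50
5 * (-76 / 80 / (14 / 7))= -19 / 8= -2.38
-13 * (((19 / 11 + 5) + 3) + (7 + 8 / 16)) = -4927 / 22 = -223.95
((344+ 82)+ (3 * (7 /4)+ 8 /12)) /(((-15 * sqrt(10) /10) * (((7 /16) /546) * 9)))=-539032 * sqrt(10) /135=-12626.44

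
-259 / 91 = -37 / 13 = -2.85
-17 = -17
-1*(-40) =40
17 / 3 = 5.67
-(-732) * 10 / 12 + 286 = 896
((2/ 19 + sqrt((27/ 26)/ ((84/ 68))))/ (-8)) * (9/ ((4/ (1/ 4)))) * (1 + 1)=-0.14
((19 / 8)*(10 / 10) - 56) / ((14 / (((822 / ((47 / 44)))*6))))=-5818527 / 329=-17685.49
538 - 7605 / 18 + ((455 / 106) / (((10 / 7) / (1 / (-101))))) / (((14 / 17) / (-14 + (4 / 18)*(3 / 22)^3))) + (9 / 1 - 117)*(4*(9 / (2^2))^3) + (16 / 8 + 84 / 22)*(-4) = -4828.02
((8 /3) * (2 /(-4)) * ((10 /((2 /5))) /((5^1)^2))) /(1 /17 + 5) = -34 /129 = -0.26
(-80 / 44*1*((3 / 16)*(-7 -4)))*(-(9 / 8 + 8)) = -1095 / 32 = -34.22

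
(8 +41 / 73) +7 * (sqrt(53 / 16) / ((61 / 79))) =625 / 73 +553 * sqrt(53) / 244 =25.06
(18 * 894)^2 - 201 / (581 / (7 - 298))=150451440075 / 581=258952564.67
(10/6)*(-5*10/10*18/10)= -15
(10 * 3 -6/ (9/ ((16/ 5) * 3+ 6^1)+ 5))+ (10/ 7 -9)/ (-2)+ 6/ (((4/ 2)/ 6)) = 102941/ 2030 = 50.71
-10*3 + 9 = -21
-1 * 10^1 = -10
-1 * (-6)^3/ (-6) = -36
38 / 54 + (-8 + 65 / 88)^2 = 11171803 / 209088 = 53.43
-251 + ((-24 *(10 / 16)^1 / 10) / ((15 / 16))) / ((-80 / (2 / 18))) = -251.00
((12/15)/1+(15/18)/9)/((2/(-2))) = -241/270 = -0.89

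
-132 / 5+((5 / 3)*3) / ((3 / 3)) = -107 / 5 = -21.40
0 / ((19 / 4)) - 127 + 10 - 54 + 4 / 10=-853 / 5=-170.60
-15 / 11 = -1.36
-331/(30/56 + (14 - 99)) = 9268/2365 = 3.92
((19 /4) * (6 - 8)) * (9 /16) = -171 /32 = -5.34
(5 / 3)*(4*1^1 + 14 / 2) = 18.33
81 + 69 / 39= 1076 / 13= 82.77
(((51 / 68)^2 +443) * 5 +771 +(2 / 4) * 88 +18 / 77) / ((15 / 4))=1245571 / 1540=808.81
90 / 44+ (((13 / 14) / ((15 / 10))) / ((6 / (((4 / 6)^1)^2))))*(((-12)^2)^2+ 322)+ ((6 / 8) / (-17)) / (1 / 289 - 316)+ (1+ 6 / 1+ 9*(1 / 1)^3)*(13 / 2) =271289963521 / 253147356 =1071.67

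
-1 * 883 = -883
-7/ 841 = -0.01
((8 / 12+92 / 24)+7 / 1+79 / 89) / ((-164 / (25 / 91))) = -0.02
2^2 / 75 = 4 / 75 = 0.05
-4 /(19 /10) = -40 /19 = -2.11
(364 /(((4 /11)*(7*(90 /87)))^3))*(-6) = -422002867 /3528000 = -119.62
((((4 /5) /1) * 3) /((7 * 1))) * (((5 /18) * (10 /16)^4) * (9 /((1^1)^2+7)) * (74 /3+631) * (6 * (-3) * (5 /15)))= -526875 /8192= -64.32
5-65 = -60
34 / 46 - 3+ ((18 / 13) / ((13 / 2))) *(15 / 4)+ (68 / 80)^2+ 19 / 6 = 11321029 / 4664400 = 2.43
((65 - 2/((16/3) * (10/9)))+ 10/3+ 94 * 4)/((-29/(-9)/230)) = 7352571/232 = 31692.12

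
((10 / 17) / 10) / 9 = 1 / 153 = 0.01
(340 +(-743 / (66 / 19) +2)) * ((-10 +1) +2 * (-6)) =-59185 / 22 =-2690.23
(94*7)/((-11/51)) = -33558/11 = -3050.73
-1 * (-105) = 105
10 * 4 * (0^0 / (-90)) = -4 / 9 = -0.44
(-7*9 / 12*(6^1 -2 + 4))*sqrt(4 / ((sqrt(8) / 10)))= -42*2^(3 / 4)*sqrt(5)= -157.95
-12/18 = -2/3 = -0.67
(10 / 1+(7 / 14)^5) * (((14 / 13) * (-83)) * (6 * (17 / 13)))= -9511551 / 1352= -7035.17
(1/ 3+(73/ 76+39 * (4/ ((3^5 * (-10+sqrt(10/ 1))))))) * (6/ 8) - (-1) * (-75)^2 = 415597733/ 73872 - 13 * sqrt(10)/ 2430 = 5625.90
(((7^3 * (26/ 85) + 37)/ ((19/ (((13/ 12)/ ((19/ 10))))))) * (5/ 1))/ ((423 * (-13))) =-20105/ 5191902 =-0.00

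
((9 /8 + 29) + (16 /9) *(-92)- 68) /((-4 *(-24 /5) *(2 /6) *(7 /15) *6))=-362575 /32256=-11.24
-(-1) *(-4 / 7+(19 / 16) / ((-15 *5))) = -4933 / 8400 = -0.59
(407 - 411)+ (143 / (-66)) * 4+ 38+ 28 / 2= 118 / 3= 39.33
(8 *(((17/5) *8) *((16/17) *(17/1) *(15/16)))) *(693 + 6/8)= 2264400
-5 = -5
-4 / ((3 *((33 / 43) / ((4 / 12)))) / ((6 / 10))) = -172 / 495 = -0.35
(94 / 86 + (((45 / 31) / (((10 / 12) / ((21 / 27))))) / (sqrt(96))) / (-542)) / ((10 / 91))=9.94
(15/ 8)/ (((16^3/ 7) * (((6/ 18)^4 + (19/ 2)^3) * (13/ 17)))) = 144585/ 29583896576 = 0.00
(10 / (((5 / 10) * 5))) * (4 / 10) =8 / 5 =1.60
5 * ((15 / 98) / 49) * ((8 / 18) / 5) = 0.00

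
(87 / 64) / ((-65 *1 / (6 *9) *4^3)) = -2349 / 133120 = -0.02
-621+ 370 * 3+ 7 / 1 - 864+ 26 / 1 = -342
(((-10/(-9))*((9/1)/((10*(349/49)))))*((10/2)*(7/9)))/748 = 1715/2349468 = 0.00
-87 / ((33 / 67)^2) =-130181 / 363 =-358.63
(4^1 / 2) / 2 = 1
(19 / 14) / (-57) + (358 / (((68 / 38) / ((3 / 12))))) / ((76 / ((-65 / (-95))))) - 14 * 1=-1473109 / 108528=-13.57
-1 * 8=-8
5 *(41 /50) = 41 /10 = 4.10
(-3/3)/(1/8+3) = -8/25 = -0.32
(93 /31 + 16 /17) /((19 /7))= 469 /323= 1.45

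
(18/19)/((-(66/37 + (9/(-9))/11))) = -0.56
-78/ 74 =-39/ 37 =-1.05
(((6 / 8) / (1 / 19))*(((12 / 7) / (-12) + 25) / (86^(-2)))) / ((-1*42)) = -62375.45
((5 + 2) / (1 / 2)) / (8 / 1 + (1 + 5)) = 1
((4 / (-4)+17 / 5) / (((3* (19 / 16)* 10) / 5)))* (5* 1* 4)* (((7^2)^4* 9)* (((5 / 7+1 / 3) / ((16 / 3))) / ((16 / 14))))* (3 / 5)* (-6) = -216271060.67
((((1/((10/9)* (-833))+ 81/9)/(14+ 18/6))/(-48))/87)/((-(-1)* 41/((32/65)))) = -8329/5472164425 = -0.00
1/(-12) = -1/12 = -0.08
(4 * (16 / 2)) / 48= 2 / 3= 0.67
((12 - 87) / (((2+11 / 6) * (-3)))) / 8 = 75 / 92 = 0.82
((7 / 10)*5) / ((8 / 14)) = 6.12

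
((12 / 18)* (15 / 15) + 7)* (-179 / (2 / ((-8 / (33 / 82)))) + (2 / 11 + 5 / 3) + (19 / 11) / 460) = 9011879 / 660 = 13654.36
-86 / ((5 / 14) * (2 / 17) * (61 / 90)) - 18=-185310 / 61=-3037.87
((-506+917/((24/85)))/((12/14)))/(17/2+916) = 460607/133128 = 3.46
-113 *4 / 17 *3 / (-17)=1356 / 289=4.69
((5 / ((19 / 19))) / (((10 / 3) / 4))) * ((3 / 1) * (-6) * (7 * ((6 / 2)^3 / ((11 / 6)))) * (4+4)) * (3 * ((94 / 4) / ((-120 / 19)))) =54683748 / 55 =994249.96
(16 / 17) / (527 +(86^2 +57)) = 4 / 33915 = 0.00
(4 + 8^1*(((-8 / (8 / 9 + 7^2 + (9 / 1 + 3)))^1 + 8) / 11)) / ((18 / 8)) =26480 / 6127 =4.32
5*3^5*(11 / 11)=1215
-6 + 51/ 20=-3.45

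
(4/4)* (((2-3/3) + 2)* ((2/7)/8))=3/28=0.11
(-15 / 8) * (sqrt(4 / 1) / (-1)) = 15 / 4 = 3.75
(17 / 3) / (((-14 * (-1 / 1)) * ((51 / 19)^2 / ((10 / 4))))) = 1805 / 12852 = 0.14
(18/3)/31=6/31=0.19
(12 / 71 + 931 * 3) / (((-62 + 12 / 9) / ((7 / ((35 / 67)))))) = -613251 / 994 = -616.95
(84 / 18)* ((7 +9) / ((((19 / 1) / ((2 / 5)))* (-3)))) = -448 / 855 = -0.52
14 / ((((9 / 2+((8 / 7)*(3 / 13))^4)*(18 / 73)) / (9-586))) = -553948534958 / 76171833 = -7272.35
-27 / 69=-9 / 23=-0.39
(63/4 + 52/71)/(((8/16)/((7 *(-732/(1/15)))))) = -179890830/71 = -2533673.66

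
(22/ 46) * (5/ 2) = 55/ 46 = 1.20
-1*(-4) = 4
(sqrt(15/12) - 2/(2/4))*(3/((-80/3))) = 9/20 - 9*sqrt(5)/160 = 0.32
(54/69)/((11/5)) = 0.36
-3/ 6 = -1/ 2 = -0.50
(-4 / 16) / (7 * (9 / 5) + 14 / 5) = -5 / 308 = -0.02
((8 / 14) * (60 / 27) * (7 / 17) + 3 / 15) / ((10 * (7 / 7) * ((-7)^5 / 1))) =-79 / 18367650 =-0.00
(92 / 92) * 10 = 10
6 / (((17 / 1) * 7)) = 6 / 119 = 0.05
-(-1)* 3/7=3/7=0.43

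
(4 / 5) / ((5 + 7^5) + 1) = 4 / 84065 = 0.00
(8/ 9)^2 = 0.79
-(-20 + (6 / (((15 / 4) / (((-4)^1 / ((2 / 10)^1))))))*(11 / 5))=452 / 5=90.40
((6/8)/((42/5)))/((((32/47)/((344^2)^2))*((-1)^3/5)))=-64273458800/7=-9181922685.71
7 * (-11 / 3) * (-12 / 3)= 308 / 3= 102.67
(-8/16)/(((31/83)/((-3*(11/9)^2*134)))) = 672881/837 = 803.92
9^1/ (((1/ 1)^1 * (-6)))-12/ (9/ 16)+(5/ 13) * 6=-1601/ 78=-20.53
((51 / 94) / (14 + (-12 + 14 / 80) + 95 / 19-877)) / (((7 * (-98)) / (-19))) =-9690 / 560897953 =-0.00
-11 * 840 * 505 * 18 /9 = -9332400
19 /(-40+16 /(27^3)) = -373977 /787304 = -0.48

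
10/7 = 1.43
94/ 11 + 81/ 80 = 8411/ 880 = 9.56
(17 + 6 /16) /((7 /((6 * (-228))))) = -23769 /7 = -3395.57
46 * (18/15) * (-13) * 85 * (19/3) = -386308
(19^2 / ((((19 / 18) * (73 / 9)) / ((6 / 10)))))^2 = 85266756 / 133225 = 640.02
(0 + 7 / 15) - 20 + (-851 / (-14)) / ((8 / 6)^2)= 49253 / 3360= 14.66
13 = 13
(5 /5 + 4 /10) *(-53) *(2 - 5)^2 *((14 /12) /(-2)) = 7791 /20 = 389.55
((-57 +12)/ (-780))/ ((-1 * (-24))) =1/ 416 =0.00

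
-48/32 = -3/2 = -1.50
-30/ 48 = -0.62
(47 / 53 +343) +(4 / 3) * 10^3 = 266678 / 159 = 1677.22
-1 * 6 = -6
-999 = -999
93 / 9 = 31 / 3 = 10.33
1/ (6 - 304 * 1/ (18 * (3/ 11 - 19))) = 927/ 6398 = 0.14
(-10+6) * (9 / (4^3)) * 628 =-1413 / 4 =-353.25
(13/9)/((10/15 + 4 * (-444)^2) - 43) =13/7096515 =0.00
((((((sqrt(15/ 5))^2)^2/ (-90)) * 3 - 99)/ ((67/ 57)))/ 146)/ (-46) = 56601/ 4499720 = 0.01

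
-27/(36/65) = -195/4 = -48.75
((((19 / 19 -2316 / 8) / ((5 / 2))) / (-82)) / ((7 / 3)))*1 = 1731 / 2870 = 0.60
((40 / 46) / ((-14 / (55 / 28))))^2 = 75625 / 5080516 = 0.01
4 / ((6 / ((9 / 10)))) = 3 / 5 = 0.60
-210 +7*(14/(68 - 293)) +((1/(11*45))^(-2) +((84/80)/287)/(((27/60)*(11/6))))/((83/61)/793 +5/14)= 1870355427404506/2740129425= 682579.23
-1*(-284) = 284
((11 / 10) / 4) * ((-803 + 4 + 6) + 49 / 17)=-18469 / 85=-217.28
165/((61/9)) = 1485/61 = 24.34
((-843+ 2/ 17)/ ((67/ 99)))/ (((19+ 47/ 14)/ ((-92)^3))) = 15464739007872/ 356507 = 43378500.30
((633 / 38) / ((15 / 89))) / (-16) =-18779 / 3040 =-6.18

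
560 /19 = 29.47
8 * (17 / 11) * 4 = 544 / 11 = 49.45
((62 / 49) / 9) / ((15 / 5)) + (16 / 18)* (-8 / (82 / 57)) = -265586 / 54243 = -4.90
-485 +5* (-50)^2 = 12015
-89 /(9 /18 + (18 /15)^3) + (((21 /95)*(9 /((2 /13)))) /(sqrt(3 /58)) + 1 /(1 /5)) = -19465 /557 + 819*sqrt(174) /190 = 21.91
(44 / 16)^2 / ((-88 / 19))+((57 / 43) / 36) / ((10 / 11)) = -131461 / 82560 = -1.59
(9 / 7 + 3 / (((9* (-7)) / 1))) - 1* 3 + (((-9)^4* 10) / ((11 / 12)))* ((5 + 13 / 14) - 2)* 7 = 41334263 / 21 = 1968298.24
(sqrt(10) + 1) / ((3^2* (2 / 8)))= 4 / 9 + 4* sqrt(10) / 9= 1.85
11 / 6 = 1.83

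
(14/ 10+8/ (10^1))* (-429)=-4719/ 5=-943.80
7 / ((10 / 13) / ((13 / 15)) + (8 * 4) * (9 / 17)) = 20111 / 51222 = 0.39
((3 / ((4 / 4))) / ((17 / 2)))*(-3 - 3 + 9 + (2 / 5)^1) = 6 / 5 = 1.20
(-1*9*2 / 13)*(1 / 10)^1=-9 / 65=-0.14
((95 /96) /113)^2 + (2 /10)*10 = 235367233 /117679104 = 2.00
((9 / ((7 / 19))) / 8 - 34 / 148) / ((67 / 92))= 134573 / 34706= 3.88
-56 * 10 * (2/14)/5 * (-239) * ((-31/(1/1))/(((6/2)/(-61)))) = 7231184/3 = 2410394.67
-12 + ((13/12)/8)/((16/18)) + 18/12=-10.35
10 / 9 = 1.11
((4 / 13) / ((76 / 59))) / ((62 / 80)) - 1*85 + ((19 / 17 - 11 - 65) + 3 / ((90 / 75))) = -40892367 / 260338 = -157.07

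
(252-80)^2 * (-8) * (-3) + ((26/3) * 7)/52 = 4260103/6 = 710017.17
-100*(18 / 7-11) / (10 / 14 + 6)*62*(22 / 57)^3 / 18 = 1947519200 / 78336639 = 24.86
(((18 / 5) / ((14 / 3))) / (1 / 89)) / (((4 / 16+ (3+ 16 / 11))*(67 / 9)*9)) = 11748 / 53935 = 0.22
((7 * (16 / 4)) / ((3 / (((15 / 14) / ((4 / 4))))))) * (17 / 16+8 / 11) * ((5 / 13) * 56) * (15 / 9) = 91875 / 143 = 642.48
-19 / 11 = -1.73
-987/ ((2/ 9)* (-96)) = 2961/ 64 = 46.27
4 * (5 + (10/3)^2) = 580/9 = 64.44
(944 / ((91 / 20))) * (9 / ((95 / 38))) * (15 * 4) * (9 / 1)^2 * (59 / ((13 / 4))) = 77956577280 / 1183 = 65897360.34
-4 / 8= -1 / 2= -0.50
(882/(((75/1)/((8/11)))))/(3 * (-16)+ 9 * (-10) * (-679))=392/2798675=0.00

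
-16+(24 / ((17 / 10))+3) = 19 / 17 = 1.12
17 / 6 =2.83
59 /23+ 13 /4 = 535 /92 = 5.82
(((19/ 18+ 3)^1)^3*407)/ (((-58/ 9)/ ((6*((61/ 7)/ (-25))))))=8810.55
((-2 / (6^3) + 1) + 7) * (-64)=-13808 / 27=-511.41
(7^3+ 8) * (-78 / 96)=-4563 / 16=-285.19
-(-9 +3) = 6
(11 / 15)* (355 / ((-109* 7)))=-781 / 2289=-0.34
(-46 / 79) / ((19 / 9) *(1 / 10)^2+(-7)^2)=-41400 / 3485401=-0.01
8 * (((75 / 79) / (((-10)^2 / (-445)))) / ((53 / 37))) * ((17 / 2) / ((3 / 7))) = -1959335 / 4187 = -467.96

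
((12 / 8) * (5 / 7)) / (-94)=-15 / 1316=-0.01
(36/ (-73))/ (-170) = 18/ 6205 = 0.00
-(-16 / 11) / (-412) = -4 / 1133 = -0.00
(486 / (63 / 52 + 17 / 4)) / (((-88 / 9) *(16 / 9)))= -255879 / 49984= -5.12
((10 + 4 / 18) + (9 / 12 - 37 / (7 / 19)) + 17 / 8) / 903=-44015 / 455112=-0.10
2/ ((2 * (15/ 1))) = 1/ 15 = 0.07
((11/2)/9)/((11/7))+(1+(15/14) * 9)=695/63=11.03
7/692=0.01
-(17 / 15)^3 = -4913 / 3375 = -1.46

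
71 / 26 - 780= -20209 / 26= -777.27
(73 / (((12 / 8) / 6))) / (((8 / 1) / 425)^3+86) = 11207781250 / 3300922131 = 3.40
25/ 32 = 0.78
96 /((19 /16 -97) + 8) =-1536 /1405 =-1.09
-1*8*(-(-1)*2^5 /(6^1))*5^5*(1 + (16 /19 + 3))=-36800000 /57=-645614.04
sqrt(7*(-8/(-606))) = 2*sqrt(2121)/303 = 0.30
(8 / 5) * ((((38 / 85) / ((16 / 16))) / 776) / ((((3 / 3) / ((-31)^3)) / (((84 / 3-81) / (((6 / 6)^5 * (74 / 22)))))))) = 659989814 / 1525325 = 432.69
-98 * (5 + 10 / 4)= -735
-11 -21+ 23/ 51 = -1609/ 51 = -31.55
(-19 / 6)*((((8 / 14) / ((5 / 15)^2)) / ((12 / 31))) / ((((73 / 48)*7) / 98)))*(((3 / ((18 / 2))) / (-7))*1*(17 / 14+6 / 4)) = 179056 / 3577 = 50.06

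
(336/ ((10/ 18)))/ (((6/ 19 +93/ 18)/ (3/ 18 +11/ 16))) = 294462/ 3125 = 94.23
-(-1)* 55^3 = 166375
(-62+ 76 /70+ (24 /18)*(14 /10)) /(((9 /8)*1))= -9920 /189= -52.49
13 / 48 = 0.27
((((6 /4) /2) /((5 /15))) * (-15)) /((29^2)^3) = -135 /2379293284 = -0.00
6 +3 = 9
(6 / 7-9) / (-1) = 57 / 7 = 8.14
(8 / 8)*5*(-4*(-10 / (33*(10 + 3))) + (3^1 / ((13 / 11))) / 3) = 155 / 33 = 4.70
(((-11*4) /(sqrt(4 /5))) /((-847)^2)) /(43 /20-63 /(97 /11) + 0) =3880*sqrt(5) /631906891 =0.00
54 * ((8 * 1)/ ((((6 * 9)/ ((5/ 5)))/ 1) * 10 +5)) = 432/ 545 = 0.79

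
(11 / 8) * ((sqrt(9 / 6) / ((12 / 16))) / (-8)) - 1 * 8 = -8 - 11 * sqrt(6) / 96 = -8.28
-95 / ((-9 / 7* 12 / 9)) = 665 / 12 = 55.42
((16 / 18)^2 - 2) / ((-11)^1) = 98 / 891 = 0.11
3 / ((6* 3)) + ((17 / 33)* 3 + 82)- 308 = -14803 / 66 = -224.29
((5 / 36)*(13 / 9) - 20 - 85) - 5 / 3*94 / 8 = -10075 / 81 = -124.38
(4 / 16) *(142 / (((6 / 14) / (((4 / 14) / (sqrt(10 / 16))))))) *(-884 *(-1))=125528 *sqrt(10) / 15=26463.63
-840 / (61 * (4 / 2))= -420 / 61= -6.89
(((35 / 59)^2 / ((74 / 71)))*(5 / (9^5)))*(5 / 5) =434875 / 15210668106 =0.00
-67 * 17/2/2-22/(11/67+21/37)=-1142149/3628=-314.82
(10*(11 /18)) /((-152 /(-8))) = 55 /171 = 0.32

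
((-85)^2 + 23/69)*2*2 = 86704/3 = 28901.33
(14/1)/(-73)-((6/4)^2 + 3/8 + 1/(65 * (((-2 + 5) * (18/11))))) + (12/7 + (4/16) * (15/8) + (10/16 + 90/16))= 161083999/28697760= 5.61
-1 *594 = -594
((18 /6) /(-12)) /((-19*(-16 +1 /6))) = -3 /3610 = -0.00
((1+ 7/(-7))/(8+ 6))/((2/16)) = 0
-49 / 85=-0.58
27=27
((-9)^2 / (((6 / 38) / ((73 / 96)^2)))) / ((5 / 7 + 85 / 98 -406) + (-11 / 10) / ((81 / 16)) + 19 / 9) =-0.74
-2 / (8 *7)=-1 / 28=-0.04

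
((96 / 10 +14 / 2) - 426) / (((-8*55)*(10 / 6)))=6141 / 11000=0.56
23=23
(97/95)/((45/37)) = 3589/4275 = 0.84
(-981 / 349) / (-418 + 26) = 0.01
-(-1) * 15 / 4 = 15 / 4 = 3.75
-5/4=-1.25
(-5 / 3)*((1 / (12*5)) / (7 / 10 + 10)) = -5 / 1926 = -0.00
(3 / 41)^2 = 9 / 1681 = 0.01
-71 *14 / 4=-497 / 2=-248.50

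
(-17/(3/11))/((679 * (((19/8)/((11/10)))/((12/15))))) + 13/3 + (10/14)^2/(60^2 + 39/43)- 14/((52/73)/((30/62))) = -489364083109959/93919456098650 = -5.21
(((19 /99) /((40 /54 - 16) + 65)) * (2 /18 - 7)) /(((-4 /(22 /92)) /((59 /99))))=34751 /36696132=0.00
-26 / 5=-5.20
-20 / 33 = -0.61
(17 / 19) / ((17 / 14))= 14 / 19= 0.74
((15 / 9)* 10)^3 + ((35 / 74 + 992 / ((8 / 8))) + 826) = 12883309 / 1998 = 6448.10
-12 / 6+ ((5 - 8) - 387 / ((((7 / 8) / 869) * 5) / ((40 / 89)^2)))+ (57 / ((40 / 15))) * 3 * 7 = -6690593143 / 443576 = -15083.31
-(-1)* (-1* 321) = -321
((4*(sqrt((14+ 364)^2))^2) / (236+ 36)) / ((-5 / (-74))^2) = 195608196 / 425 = 460254.58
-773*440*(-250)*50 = 4251500000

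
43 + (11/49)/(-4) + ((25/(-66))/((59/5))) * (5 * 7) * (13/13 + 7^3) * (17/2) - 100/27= -11148214309/3434508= -3245.94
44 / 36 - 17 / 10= -43 / 90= -0.48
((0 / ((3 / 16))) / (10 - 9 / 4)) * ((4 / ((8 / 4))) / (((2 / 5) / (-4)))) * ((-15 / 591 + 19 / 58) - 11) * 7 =0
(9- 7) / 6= 1 / 3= 0.33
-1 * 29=-29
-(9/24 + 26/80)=-7/10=-0.70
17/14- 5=-53/14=-3.79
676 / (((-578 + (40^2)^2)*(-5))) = -338 / 6398555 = -0.00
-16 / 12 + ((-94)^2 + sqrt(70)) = sqrt(70) + 26504 / 3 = 8843.03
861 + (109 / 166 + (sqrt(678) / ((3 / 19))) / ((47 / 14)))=266*sqrt(678) / 141 + 143035 / 166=910.78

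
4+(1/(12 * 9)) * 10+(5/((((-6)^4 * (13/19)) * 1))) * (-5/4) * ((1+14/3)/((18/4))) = 3715333/909792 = 4.08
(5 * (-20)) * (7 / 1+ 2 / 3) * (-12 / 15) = 1840 / 3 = 613.33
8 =8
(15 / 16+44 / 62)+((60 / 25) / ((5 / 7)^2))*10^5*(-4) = -933272783 / 496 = -1881598.35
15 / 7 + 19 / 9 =268 / 63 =4.25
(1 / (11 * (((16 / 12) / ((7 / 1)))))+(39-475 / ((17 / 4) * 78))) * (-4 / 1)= -1109831 / 7293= -152.18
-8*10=-80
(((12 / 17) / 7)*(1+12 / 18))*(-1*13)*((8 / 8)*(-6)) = 1560 / 119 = 13.11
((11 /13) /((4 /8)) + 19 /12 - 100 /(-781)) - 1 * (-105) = 13207471 /121836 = 108.40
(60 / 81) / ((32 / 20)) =25 / 54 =0.46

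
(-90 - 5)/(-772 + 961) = -95/189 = -0.50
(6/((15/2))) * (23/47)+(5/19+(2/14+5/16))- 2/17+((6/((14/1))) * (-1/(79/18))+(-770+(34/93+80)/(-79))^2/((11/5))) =1363980492439826680393/5047788758498640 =270213.47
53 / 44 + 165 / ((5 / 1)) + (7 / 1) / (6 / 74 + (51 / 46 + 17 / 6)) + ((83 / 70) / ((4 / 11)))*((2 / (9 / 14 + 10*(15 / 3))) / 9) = 518476834301 / 14418635220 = 35.96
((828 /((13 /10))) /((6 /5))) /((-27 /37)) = -85100 /117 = -727.35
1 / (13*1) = 0.08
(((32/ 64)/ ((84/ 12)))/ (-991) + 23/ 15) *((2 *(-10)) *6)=-1276348/ 6937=-183.99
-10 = -10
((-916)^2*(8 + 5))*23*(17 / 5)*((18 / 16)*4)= 19192147416 / 5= 3838429483.20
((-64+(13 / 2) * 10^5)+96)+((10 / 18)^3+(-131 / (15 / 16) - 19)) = 2368788682 / 3645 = 649873.44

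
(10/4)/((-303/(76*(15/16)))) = -475/808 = -0.59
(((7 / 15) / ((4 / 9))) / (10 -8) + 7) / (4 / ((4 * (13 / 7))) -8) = -3913 / 3880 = -1.01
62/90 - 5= -194/45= -4.31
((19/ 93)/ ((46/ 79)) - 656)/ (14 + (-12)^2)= -2804867/ 675924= -4.15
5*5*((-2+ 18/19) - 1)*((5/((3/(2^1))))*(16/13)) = -4000/19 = -210.53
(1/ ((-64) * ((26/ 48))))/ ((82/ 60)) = -45/ 2132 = -0.02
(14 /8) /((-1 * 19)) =-7 /76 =-0.09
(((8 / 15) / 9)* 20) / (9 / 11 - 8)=-352 / 2133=-0.17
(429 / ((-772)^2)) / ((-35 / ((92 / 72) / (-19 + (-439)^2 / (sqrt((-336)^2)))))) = -3289 / 69408669130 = -0.00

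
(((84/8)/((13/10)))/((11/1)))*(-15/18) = -175/286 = -0.61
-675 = -675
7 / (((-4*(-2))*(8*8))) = 7 / 512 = 0.01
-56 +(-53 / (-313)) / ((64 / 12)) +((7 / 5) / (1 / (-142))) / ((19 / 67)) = -360150239 / 475760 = -757.00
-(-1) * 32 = 32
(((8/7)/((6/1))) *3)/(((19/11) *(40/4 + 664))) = 22/44821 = 0.00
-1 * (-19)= 19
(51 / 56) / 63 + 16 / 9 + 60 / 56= 10103 / 3528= 2.86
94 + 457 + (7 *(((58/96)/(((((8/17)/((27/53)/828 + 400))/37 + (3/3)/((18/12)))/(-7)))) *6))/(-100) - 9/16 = 1085727225784381/1962979198400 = 553.10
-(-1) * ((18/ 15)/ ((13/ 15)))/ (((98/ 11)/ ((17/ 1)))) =1683/ 637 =2.64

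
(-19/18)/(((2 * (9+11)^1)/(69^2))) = -10051/80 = -125.64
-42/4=-21/2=-10.50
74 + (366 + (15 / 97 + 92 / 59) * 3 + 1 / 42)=107002697 / 240366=445.17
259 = 259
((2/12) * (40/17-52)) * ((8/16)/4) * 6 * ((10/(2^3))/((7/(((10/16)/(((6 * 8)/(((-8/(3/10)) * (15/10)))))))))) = 26375/45696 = 0.58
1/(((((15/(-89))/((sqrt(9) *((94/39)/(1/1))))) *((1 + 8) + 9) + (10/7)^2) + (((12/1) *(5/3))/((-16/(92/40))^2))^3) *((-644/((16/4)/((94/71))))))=-46381662208000/16726441050675249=-0.00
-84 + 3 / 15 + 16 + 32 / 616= -26083 / 385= -67.75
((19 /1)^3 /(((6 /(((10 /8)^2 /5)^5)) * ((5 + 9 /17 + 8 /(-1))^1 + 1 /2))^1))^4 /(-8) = -17629458938152774131870269775390625 /15786064385258910683523021231095808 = -1.12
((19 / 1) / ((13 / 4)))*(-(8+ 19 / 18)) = -6194 / 117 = -52.94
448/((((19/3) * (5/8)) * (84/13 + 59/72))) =10063872/647425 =15.54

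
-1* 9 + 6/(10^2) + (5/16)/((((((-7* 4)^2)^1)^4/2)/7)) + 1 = -85707081908099/10794342809600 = -7.94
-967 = -967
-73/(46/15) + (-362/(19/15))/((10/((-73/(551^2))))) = -6314595411/265347274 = -23.80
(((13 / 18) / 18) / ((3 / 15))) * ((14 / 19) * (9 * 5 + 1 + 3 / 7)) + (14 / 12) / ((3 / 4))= 25913 / 3078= 8.42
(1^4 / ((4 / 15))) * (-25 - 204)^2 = 786615 / 4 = 196653.75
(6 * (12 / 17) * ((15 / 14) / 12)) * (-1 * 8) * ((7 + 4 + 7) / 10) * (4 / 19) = -2592 / 2261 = -1.15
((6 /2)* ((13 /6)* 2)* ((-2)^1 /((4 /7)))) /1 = -91 /2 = -45.50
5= 5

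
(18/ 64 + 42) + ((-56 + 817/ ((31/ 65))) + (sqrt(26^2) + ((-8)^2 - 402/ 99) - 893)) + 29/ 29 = 29242583/ 32736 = 893.29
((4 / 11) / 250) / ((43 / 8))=16 / 59125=0.00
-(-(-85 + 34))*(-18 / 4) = 459 / 2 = 229.50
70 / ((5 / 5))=70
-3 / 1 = -3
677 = 677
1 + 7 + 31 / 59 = 503 / 59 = 8.53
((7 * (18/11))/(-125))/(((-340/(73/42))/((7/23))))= 1533/10752500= 0.00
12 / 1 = 12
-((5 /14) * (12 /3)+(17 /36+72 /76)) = -13637 /4788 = -2.85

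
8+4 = 12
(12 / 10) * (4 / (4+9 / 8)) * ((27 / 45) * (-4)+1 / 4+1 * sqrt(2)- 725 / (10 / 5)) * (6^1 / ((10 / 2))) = -2100384 / 5125+1152 * sqrt(2) / 1025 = -408.24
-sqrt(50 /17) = -1.71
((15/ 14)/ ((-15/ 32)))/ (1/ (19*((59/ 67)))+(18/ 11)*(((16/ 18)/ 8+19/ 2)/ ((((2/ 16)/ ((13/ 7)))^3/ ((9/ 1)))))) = -9667504/ 1963334503799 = -0.00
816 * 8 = 6528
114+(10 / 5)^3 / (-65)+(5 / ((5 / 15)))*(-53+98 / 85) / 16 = 1153979 / 17680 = 65.27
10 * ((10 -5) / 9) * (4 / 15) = 40 / 27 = 1.48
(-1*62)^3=-238328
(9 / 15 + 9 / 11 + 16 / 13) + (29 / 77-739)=-3683552 / 5005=-735.97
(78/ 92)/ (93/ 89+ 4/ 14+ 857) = 24297/ 24598040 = 0.00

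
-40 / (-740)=2 / 37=0.05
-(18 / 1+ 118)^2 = -18496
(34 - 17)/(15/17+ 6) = 2.47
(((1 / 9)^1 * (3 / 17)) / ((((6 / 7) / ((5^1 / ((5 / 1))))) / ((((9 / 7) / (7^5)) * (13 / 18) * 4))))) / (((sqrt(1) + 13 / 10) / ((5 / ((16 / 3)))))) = 325 / 157716888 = 0.00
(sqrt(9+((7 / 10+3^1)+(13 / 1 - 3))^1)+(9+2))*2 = sqrt(2270) / 5+22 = 31.53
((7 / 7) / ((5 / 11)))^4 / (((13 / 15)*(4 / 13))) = 43923 / 500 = 87.85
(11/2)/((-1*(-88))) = 1/16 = 0.06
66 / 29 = 2.28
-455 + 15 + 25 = -415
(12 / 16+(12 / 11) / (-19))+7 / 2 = 3505 / 836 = 4.19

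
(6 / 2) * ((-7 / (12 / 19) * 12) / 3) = -133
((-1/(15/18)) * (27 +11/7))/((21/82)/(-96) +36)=-629760/661199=-0.95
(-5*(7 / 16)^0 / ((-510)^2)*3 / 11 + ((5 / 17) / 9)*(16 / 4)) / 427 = 74797 / 244337940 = 0.00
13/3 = 4.33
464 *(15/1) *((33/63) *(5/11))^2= 58000/147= 394.56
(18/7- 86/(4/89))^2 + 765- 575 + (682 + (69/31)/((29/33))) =643589081271/176204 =3652522.54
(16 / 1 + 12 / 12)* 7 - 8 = 111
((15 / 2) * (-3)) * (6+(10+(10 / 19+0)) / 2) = -4815 / 19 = -253.42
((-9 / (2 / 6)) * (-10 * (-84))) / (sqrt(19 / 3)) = -22680 * sqrt(57) / 19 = -9012.12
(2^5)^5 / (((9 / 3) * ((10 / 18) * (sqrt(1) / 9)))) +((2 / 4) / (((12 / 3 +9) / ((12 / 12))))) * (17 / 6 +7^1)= 141331267879 / 780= 181193933.18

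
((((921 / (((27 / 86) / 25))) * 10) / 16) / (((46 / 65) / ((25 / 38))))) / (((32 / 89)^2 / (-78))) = -276117272640625 / 10739712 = -25709932.69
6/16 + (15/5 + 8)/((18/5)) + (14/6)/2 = 331/72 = 4.60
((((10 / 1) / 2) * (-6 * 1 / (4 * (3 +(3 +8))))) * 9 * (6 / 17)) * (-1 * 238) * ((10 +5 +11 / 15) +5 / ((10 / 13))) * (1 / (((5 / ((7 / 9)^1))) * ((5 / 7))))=98049 / 50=1960.98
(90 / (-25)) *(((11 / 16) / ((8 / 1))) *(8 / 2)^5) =-1584 / 5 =-316.80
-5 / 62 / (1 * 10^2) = -1 / 1240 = -0.00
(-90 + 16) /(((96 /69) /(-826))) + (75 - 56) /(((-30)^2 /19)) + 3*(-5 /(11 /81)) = 867691867 /19800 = 43822.82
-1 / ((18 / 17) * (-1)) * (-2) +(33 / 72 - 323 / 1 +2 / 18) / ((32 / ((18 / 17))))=-245927 / 19584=-12.56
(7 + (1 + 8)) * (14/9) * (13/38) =1456/171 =8.51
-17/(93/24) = -136/31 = -4.39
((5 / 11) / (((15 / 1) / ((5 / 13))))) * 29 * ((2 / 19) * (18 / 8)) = 435 / 5434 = 0.08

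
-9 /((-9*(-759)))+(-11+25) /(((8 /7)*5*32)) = 36551 /485760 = 0.08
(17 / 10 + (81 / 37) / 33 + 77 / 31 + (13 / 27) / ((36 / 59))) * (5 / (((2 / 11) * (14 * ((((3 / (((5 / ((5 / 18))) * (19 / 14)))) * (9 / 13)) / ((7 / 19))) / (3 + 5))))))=4017041717 / 11706282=343.15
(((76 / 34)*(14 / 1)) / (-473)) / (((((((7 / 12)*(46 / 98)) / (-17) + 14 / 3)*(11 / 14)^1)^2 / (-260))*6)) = 541997514240 / 2524140188273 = 0.21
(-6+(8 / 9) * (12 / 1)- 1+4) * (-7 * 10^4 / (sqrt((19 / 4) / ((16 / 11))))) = -12880000 * sqrt(209) / 627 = -296976.08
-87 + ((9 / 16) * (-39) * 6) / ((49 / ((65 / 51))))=-602583 / 6664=-90.42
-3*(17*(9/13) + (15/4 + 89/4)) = -1473/13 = -113.31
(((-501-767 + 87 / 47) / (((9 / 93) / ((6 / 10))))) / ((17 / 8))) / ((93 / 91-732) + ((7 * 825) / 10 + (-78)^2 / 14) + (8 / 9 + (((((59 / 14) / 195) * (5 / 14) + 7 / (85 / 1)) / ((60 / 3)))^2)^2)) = -4951010034246242957054238720000000 / 377918453361256902093987036318527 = -13.10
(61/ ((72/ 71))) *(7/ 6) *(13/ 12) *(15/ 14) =281515/ 3456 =81.46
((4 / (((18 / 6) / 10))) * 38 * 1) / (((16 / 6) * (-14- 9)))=-190 / 23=-8.26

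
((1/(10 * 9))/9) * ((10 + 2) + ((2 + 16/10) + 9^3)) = 1241/1350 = 0.92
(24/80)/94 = 0.00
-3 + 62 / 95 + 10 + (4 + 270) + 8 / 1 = 27517 / 95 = 289.65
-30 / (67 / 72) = -2160 / 67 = -32.24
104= 104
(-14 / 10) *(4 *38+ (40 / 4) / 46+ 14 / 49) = -24553 / 115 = -213.50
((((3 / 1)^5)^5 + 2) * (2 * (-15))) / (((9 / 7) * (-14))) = 4236443047225 / 3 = 1412147682408.33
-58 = -58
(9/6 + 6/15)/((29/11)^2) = 2299/8410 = 0.27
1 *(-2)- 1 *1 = -3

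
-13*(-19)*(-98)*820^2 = -16276114400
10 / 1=10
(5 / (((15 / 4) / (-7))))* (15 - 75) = 560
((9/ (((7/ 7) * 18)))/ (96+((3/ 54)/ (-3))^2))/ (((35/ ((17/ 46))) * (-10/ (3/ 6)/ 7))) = -12393/ 643855100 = -0.00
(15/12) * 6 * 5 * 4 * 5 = 750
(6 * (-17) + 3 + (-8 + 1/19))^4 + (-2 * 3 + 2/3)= 51146515492592/390963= 130821882.10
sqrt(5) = 2.24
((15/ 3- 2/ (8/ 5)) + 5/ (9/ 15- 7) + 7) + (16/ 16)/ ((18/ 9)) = 335/ 32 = 10.47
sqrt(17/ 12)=sqrt(51)/ 6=1.19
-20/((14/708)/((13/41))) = -92040/287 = -320.70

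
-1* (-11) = 11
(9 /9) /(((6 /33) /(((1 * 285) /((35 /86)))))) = 26961 /7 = 3851.57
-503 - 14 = -517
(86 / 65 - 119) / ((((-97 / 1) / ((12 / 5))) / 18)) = 1652184 / 31525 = 52.41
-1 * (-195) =195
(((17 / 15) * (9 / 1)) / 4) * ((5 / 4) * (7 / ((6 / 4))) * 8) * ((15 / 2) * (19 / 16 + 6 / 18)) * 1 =43435 / 32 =1357.34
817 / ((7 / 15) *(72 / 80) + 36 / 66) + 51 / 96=14388227 / 16992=846.76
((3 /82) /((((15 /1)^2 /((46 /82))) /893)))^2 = 421850521 /63579622500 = 0.01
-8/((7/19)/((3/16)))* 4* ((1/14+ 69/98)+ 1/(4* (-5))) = -11.82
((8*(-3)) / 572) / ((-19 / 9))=54 / 2717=0.02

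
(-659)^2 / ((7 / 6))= 2605686 / 7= 372240.86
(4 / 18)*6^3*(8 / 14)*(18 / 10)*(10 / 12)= 288 / 7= 41.14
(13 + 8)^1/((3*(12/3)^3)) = 7/64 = 0.11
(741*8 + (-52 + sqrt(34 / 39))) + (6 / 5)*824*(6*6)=sqrt(1326) / 39 + 207364 / 5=41473.73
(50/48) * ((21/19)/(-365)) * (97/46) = -3395/510416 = -0.01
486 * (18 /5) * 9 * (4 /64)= 19683 /20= 984.15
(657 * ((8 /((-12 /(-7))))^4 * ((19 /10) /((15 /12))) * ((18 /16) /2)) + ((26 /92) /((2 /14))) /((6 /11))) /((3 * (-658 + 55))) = -1838288249 /12482100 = -147.27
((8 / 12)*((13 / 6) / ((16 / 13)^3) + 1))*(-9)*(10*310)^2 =-124669572.75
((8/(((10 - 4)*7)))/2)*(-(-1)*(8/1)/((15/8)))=0.41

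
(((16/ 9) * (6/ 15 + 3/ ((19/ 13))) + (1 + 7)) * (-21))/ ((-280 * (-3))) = -1321/ 4275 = -0.31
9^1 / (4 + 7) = 0.82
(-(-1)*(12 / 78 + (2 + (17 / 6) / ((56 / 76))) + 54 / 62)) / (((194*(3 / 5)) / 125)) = 7.38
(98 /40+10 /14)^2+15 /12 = 220749 /19600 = 11.26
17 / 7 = 2.43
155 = 155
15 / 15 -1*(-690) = 691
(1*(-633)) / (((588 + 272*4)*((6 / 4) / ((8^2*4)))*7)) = -27008 / 2933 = -9.21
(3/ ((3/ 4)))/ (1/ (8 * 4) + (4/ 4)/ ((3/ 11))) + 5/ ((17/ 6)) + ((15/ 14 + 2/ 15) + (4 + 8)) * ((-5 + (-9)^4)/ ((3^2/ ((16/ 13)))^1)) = 175586239274/ 14827995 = 11841.54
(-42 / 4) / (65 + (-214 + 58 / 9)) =189 / 2566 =0.07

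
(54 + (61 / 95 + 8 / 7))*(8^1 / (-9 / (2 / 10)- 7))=-74194 / 8645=-8.58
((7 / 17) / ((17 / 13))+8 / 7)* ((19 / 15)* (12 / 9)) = 74708 / 30345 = 2.46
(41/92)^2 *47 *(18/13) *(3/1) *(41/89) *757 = 66207786993/4896424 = 13521.66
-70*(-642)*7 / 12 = 26215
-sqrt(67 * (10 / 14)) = -sqrt(2345) / 7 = -6.92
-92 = -92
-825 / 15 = -55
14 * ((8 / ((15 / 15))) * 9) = 1008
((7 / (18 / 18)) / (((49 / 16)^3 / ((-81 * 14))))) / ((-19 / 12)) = 7962624 / 45619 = 174.55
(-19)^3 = -6859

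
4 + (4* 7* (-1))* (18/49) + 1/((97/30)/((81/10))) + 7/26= -61989/17654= -3.51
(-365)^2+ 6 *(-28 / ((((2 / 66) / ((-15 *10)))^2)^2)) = -100862581049866775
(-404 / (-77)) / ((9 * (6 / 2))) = 404 / 2079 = 0.19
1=1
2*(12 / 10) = 2.40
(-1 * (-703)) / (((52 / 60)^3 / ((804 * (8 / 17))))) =15260724000 / 37349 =408597.93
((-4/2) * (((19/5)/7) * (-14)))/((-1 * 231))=-76/1155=-0.07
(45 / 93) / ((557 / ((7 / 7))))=15 / 17267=0.00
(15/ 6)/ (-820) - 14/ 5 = -4597/ 1640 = -2.80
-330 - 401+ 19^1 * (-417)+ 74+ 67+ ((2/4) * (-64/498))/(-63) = -133543415/15687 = -8513.00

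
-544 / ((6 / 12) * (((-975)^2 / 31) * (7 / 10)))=-67456 / 1330875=-0.05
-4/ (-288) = 1/ 72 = 0.01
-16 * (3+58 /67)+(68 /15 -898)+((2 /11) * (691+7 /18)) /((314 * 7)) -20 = -71093222521 /72896670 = -975.26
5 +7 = 12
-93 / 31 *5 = -15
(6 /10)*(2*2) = 12 /5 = 2.40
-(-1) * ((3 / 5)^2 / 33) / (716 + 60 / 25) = 3 / 197560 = 0.00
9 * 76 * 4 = 2736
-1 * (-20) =20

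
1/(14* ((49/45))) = 45/686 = 0.07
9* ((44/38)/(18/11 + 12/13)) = 4719/1159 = 4.07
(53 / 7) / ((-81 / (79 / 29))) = -4187 / 16443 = -0.25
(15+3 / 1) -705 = -687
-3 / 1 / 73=-3 / 73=-0.04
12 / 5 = 2.40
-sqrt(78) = -8.83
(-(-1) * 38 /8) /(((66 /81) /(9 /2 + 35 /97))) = 483759 /17072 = 28.34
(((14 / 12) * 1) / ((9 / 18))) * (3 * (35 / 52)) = 245 / 52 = 4.71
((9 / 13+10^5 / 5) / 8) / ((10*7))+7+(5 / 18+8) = 3341081 / 65520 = 50.99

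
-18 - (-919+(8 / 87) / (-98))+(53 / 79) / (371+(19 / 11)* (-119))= 78893817227 / 87562020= 901.00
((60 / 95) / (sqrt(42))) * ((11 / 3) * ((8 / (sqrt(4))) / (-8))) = -11 * sqrt(42) / 399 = -0.18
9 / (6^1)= 3 / 2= 1.50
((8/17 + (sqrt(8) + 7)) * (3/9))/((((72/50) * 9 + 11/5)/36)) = 8.15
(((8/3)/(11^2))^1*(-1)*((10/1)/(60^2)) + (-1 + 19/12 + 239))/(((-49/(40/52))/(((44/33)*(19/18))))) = -297433049/56189133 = -5.29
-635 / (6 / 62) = -19685 / 3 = -6561.67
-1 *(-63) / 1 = 63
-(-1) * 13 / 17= 0.76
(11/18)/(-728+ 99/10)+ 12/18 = 0.67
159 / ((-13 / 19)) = -232.38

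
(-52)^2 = 2704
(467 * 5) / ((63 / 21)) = 2335 / 3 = 778.33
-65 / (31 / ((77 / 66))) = -455 / 186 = -2.45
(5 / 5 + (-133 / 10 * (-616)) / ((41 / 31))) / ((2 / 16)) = 49564.45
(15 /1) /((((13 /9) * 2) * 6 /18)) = 405 /26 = 15.58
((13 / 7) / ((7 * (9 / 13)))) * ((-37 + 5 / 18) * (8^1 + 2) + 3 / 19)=-10607792 / 75411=-140.67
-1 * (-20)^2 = -400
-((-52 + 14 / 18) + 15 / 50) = 4583 / 90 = 50.92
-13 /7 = -1.86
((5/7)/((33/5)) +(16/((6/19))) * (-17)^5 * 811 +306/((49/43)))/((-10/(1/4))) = 94340421489667/64680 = 1458571760.82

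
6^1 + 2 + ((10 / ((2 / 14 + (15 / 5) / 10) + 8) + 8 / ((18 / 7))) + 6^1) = 32438 / 1773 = 18.30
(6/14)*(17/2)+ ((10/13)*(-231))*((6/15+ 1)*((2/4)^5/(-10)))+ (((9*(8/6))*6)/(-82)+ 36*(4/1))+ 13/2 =91957039/596960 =154.04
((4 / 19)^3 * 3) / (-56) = -24 / 48013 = -0.00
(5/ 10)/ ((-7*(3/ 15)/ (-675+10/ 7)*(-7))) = -23575/ 686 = -34.37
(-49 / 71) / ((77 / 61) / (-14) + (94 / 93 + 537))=-555954 / 433330537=-0.00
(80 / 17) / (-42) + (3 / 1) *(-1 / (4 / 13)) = -14083 / 1428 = -9.86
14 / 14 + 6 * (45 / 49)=319 / 49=6.51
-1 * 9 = -9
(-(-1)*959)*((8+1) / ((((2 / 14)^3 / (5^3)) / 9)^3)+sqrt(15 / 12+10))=2877*sqrt(5) / 2+495907919707798828125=495907919707798831341.58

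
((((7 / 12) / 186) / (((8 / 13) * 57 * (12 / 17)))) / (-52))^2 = 14161 / 2386714879328256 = 0.00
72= 72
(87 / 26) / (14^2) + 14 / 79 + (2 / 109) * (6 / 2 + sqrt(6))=2 * sqrt(6) / 109 + 10941157 / 43881656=0.29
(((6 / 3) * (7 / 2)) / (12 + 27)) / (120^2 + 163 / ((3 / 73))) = 7 / 716287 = 0.00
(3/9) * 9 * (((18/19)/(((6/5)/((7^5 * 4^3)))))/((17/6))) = 290424960/323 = 899148.48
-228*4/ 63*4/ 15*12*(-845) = 822016/ 21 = 39143.62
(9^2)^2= 6561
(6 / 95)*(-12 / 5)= -72 / 475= -0.15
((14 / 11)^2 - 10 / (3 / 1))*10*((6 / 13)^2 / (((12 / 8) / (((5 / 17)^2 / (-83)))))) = 1244000 / 490510163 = 0.00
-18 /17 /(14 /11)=-99 /119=-0.83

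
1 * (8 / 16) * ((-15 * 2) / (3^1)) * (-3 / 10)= 1.50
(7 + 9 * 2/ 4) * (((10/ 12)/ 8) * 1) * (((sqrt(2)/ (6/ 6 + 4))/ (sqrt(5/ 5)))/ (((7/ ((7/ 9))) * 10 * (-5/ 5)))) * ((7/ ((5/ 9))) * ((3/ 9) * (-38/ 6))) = 3059 * sqrt(2)/ 43200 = 0.10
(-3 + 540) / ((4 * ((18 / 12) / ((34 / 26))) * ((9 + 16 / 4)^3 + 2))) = 3043 / 57174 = 0.05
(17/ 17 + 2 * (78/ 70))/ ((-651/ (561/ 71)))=-21131/ 539245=-0.04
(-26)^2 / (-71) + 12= 176 / 71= 2.48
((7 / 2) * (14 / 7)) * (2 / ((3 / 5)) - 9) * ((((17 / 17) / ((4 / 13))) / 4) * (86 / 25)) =-66521 / 600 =-110.87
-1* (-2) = 2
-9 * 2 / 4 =-9 / 2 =-4.50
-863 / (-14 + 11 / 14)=12082 / 185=65.31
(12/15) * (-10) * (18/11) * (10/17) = -1440/187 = -7.70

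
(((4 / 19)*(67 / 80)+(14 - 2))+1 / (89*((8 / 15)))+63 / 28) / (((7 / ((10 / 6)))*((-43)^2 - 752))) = 139603 / 44520648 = 0.00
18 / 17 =1.06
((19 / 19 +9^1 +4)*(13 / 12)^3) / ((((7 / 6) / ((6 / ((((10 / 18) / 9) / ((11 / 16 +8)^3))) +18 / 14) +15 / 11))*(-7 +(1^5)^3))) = -36801731744531 / 227082240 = -162063.45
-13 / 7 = -1.86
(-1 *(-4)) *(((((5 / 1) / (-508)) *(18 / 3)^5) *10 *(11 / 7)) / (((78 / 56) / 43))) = -245203200 / 1651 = -148517.99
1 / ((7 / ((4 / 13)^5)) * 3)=1024 / 7797153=0.00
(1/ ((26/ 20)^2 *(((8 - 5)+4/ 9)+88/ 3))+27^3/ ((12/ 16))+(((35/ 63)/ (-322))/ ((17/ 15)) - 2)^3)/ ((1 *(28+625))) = 1158549190406246216953/ 28835669612738485224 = 40.18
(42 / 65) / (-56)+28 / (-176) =-122 / 715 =-0.17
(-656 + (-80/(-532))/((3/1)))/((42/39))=-1701206/2793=-609.10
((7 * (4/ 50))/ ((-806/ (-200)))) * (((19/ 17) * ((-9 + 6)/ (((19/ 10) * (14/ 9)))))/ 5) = -216/ 6851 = -0.03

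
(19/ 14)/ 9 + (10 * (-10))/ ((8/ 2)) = -3131/ 126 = -24.85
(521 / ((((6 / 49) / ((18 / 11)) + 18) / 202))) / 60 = 2578429 / 26570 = 97.04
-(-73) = 73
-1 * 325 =-325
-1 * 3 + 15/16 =-33/16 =-2.06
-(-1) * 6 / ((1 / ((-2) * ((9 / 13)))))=-108 / 13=-8.31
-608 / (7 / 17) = -10336 / 7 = -1476.57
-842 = -842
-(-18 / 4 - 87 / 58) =6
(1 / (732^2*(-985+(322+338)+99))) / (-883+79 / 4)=1 / 104536315368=0.00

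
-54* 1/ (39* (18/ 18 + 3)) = -9/ 26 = -0.35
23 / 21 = 1.10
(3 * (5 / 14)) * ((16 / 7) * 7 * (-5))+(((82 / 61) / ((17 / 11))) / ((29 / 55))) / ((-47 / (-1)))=-847711330 / 9894017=-85.68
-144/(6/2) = -48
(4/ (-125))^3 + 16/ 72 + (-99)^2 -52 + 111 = 173324218174/ 17578125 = 9860.22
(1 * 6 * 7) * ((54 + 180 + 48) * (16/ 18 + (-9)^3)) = -8623748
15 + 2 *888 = 1791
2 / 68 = 1 / 34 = 0.03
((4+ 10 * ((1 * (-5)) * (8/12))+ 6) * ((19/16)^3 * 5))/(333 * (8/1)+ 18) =-1200325/16478208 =-0.07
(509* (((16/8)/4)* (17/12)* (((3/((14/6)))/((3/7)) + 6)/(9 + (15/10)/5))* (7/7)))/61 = 43265/7564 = 5.72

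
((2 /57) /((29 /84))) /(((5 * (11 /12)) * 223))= 672 /6758015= 0.00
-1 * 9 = -9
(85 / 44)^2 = 7225 / 1936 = 3.73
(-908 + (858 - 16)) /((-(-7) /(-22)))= 207.43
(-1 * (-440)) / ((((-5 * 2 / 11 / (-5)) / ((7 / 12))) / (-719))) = -3044965 / 3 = -1014988.33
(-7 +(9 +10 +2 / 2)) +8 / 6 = 43 / 3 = 14.33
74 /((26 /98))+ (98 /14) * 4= 306.92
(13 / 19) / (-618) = -13 / 11742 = -0.00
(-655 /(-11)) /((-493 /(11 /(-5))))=131 /493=0.27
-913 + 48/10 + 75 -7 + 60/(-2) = -4351/5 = -870.20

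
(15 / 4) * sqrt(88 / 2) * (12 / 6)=15 * sqrt(11)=49.75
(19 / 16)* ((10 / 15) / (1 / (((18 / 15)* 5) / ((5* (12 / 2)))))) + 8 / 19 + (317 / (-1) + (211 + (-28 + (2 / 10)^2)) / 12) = -3433307 / 11400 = -301.17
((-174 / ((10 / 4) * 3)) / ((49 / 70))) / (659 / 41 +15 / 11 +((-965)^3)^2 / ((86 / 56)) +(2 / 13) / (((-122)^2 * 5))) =-2176386406480 / 34530233538511860307409379471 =-0.00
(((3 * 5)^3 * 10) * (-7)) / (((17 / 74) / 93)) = -1625872500 / 17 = -95639558.82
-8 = -8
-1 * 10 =-10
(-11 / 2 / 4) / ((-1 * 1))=11 / 8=1.38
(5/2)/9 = 5/18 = 0.28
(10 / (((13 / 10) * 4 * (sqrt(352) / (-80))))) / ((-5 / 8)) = 400 * sqrt(22) / 143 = 13.12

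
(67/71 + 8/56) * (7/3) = 180/71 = 2.54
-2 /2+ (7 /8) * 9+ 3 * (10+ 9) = 511 /8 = 63.88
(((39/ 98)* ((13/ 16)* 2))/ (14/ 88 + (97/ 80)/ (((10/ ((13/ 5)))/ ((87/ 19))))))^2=701759835562500/ 4309800785759329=0.16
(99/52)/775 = 99/40300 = 0.00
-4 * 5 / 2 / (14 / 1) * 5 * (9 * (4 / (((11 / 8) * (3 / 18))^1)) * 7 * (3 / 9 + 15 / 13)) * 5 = -4176000 / 143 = -29202.80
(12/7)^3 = 1728/343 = 5.04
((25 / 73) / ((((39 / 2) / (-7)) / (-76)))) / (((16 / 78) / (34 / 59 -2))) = -279300 / 4307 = -64.85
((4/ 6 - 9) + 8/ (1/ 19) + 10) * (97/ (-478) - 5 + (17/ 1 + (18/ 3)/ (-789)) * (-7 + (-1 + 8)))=-382169/ 478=-799.52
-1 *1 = -1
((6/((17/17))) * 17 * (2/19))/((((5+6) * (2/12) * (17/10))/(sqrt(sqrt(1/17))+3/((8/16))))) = 22.37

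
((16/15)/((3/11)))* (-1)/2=-88/45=-1.96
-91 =-91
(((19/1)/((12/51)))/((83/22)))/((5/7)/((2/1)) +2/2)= 15.77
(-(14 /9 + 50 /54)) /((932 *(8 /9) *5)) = -67 /111840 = -0.00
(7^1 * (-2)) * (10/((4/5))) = -175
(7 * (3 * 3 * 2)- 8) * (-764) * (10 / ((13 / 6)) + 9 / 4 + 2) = -799232.15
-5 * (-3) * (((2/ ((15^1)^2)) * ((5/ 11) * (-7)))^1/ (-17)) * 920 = 12880/ 561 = 22.96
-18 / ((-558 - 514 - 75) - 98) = 6 / 415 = 0.01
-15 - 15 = -30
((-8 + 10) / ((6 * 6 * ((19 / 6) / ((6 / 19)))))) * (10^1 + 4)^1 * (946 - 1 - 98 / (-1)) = 29204 / 361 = 80.90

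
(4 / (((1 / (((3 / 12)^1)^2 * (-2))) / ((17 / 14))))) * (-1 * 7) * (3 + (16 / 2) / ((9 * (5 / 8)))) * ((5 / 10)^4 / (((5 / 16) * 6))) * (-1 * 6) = -3383 / 900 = -3.76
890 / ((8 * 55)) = 89 / 44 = 2.02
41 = 41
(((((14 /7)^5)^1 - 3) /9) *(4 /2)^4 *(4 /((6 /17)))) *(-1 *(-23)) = 362848 /27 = 13438.81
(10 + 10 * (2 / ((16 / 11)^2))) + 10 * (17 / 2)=6685 / 64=104.45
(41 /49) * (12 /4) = 123 /49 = 2.51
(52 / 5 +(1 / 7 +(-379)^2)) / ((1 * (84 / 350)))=12569510 / 21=598548.10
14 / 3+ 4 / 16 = 59 / 12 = 4.92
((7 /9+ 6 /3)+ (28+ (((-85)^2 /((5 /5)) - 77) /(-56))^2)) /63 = 259.10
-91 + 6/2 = -88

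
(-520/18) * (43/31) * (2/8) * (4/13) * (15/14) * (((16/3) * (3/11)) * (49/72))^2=-2949800/911493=-3.24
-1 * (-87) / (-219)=-29 / 73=-0.40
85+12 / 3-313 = -224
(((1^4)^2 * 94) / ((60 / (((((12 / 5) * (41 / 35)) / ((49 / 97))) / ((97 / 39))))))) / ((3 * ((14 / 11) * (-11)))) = -25051 / 300125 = -0.08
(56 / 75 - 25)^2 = 3308761 / 5625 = 588.22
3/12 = 1/4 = 0.25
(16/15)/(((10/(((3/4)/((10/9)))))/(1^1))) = 0.07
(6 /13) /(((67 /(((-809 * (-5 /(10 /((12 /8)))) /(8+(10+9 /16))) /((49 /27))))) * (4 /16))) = 232992 /469469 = 0.50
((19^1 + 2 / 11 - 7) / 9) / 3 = 134 / 297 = 0.45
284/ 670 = 142/ 335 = 0.42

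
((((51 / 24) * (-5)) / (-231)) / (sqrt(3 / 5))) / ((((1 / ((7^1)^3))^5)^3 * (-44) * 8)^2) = 139041513645326967220558681521619630935655772854174743278319734518602914616595 * sqrt(15) / 98131968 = 5487564121610428239254671000000000000000000000000000000000000000000000.00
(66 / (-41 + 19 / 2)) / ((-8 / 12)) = 22 / 7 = 3.14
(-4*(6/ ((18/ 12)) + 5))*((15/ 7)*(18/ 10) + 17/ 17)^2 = -41616/ 49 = -849.31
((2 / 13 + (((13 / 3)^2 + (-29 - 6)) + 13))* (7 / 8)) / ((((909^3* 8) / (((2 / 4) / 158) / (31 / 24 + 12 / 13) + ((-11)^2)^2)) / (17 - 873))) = 214907804761657 / 38377142705941416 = 0.01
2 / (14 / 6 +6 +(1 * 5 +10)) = 3 / 35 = 0.09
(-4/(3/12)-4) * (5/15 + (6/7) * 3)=-1220/21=-58.10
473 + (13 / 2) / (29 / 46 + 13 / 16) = 253555 / 531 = 477.50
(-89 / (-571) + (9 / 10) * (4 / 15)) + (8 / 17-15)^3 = -215085394962 / 70133075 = -3066.82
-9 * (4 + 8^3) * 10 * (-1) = 46440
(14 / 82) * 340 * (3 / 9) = 2380 / 123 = 19.35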